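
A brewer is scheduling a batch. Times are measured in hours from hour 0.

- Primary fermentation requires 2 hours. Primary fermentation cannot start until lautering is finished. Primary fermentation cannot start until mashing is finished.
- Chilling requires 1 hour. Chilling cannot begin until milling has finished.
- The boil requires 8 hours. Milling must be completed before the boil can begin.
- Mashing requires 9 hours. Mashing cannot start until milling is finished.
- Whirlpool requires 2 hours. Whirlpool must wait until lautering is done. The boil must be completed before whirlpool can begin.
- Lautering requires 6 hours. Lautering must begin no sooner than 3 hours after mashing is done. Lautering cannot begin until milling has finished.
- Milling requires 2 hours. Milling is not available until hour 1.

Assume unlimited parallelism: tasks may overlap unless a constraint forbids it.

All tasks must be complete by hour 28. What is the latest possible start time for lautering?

Whirlpool must finish by hour 28; it takes 2 hours, so it must start by 28 − 2 = hour 26.
Primary fermentation must finish by hour 28; it takes 2 hours, so it must start by 28 − 2 = hour 26.
Lautering feeds whirlpool (must start by hour 26); primary fermentation (must start by hour 26). Taking the minimum, lautering must finish by hour 26 and start by 26 − 6 = hour 20.

20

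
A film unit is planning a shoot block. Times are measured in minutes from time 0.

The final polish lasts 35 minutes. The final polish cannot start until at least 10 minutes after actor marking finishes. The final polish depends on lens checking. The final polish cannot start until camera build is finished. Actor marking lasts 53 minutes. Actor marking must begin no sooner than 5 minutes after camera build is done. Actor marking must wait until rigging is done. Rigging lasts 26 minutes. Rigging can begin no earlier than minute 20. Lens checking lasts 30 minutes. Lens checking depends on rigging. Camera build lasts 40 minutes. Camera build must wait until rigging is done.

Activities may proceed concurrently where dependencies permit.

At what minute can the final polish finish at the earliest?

Rigging waits on its own release at minute 20, so it starts at minute 20 and finishes at 20 + 26 = minute 46.
After rigging (finishes minute 46), lens checking can start at minute 46 and finishes at minute 76.
Camera build cannot begin until rigging (finishes minute 46). It runs from minute 46 to 46 + 40 = minute 86.
Actor marking needs all of camera build (finishes minute 86, plus 5-minute gap → minute 91); rigging (finishes minute 46). That puts its earliest start at minute 91; it finishes at 91 + 53 = minute 144.
The final polish needs all of actor marking (finishes minute 144, plus 10-minute gap → minute 154); lens checking (finishes minute 76); camera build (finishes minute 86). That puts its earliest start at minute 154; it finishes at 154 + 35 = minute 189.

189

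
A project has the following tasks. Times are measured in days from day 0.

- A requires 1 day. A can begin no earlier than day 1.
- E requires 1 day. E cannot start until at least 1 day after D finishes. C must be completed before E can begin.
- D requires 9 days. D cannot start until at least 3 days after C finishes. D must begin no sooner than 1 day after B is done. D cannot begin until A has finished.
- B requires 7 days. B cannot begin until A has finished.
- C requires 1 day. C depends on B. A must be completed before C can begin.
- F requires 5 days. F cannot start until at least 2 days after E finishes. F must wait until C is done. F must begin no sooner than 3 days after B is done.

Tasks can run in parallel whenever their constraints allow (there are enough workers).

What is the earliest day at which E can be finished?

24

A cannot begin until its own release at day 1. It runs from day 1 to 1 + 1 = day 2.
B waits on A (finishes day 2), so it starts at day 2 and finishes at 2 + 7 = day 9.
For C: B (finishes day 9); A (finishes day 2). Taking the maximum gives a start of day 9, and it finishes at 9 + 1 = day 10.
D has to wait for C (finishes day 10, plus 3-day gap → day 13); B (finishes day 9, plus 1-day gap → day 10); A (finishes day 2). The latest of these is day 13, so D runs day 13 to 13 + 9 = day 22.
E needs all of D (finishes day 22, plus 1-day gap → day 23); C (finishes day 10). That puts its earliest start at day 23; it finishes at 23 + 1 = day 24.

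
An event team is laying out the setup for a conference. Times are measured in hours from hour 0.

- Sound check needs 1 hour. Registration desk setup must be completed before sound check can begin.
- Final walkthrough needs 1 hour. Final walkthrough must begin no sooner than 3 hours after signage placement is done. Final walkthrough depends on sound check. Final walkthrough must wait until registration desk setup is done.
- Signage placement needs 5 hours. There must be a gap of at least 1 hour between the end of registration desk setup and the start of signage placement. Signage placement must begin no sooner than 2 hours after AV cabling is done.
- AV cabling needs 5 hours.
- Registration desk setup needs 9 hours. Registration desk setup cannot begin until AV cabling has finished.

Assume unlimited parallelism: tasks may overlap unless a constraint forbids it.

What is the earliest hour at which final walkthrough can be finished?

24

AV cabling can start immediately at hour 0; it finishes at hour 5.
After AV cabling (finishes hour 5), registration desk setup can start at hour 5 and finishes at hour 14.
Sound check cannot begin until registration desk setup (finishes hour 14). It runs from hour 14 to 14 + 1 = hour 15.
Signage placement cannot start until registration desk setup (finishes hour 14, plus 1-hour gap → hour 15); AV cabling (finishes hour 5, plus 2-hour gap → hour 7). The controlling bound is hour 15, so signage placement finishes at 15 + 5 = hour 20.
Final walkthrough has to wait for signage placement (finishes hour 20, plus 3-hour gap → hour 23); sound check (finishes hour 15); registration desk setup (finishes hour 14). The latest of these is hour 23, so final walkthrough runs hour 23 to 23 + 1 = hour 24.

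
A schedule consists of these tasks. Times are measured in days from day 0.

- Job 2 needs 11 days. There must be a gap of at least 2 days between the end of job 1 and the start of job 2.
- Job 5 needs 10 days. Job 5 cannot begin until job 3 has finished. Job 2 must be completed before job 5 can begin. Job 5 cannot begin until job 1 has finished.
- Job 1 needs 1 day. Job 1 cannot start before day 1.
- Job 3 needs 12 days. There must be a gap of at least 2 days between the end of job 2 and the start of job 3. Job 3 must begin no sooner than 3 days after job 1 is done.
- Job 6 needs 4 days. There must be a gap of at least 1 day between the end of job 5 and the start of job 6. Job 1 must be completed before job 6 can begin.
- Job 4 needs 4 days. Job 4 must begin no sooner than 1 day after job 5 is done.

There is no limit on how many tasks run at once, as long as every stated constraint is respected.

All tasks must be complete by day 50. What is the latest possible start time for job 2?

10

Nothing follows job 4; the deadline of day 50 is its only limit. It must start by 50 − 4 = day 46.
Nothing follows job 6; the deadline of day 50 is its only limit. It must start by 50 − 4 = day 46.
For job 5: job 4 (must start by day 46, minus 1-day gap → day 45); job 6 (must start by day 46, minus 1-day gap → day 45). The most restrictive is day 45; with a 10-day duration, job 5 must start by day 35.
Job 3 feeds into job 5 (must start by day 35); so job 3 must finish by day 35 and therefore start by day 23.
For job 2: job 3 (must start by day 23, minus 2-day gap → day 21); job 5 (must start by day 35). The most restrictive is day 21; with an 11-day duration, job 2 must start by day 10.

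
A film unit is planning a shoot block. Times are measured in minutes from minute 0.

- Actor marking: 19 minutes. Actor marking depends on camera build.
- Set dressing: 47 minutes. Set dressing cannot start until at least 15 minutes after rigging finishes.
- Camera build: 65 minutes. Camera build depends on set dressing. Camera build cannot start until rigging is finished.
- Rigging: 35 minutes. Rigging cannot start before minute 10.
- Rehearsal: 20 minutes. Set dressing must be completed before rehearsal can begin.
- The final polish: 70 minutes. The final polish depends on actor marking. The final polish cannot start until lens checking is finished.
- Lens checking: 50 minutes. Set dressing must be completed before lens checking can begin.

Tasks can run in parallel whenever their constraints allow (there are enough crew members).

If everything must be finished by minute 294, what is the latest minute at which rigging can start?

43

To finish by minute 294, the final polish (duration 70) must start no later than minute 224.
Since the final polish (must start by minute 224) depends on it, actor marking must finish by minute 224. Backing off its 19-minute duration gives a latest start of minute 205.
Camera build must finish before actor marking (must start by minute 205). With a 65-minute duration, camera build must start by 205 − 65 = minute 140.
Lens checking must finish before the final polish (must start by minute 224). With a 50-minute duration, lens checking must start by 224 − 50 = minute 174.
Rehearsal has no dependents, so it just needs to finish by minute 294. Starting by 294 − 20 = minute 274 achieves that.
Set dressing feeds camera build (must start by minute 140); lens checking (must start by minute 174); rehearsal (must start by minute 274). Taking the minimum, set dressing must finish by minute 140 and start by 140 − 47 = minute 93.
Rigging must finish in time for set dressing (must start by minute 93, minus 15-minute gap → minute 78); camera build (must start by minute 140). The tightest is minute 78, so rigging must start by 78 − 35 = minute 43.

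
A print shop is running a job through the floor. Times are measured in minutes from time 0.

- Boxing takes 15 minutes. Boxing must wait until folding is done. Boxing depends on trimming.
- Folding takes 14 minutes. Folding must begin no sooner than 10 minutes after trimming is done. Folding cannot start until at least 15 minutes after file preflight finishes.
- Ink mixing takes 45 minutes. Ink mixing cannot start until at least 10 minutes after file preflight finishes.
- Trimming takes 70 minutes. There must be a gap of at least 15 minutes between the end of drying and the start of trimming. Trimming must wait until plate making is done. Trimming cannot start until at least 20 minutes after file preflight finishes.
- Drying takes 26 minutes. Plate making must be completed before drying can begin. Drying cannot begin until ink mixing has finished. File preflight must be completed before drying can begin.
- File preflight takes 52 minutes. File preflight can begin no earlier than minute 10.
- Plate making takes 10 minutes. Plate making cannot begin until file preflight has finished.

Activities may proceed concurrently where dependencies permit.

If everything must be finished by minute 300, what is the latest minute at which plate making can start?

Nothing follows boxing; the deadline of minute 300 is its only limit. It must start by 300 − 15 = minute 285.
Folding feeds into boxing (must start by minute 285); so folding must finish by minute 285 and therefore start by minute 271.
Trimming feeds folding (must start by minute 271, minus 10-minute gap → minute 261); boxing (must start by minute 285). Taking the minimum, trimming must finish by minute 261 and start by 261 − 70 = minute 191.
Drying has to be done before trimming (must start by minute 191, minus 15-minute gap → minute 176). That means finishing by minute 176, i.e. starting by 176 − 26 = minute 150.
Plate making must finish in time for drying (must start by minute 150); trimming (must start by minute 191). The tightest is minute 150, so plate making must start by 150 − 10 = minute 140.

140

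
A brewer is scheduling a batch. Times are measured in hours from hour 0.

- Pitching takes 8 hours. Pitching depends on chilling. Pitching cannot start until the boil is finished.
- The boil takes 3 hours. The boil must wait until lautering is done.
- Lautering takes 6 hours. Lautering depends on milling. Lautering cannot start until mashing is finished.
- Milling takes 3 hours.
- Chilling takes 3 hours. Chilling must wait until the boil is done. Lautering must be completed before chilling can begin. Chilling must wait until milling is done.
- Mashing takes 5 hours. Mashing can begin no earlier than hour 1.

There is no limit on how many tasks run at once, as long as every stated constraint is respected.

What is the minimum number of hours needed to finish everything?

26

After its own release at hour 1, mashing can start at hour 1 and finishes at hour 6.
Nothing blocks milling, so it runs from hour 0 to hour 3.
Lautering cannot start until milling (finishes hour 3); mashing (finishes hour 6). The controlling bound is hour 6, so lautering finishes at 6 + 6 = hour 12.
The boil waits on lautering (finishes hour 12), so it starts at hour 12 and finishes at 12 + 3 = hour 15.
Chilling cannot start until the boil (finishes hour 15); lautering (finishes hour 12); milling (finishes hour 3). The controlling bound is hour 15, so chilling finishes at 15 + 3 = hour 18.
For pitching: chilling (finishes hour 18); the boil (finishes hour 15). Taking the maximum gives a start of hour 18, and it finishes at 18 + 8 = hour 26.
All tasks are finished once the last one completes. Finish times: Milling at 3, Mashing at 6, Lautering at 12, The boil at 15, Chilling at 18, Pitching at 26. The latest is hour 26.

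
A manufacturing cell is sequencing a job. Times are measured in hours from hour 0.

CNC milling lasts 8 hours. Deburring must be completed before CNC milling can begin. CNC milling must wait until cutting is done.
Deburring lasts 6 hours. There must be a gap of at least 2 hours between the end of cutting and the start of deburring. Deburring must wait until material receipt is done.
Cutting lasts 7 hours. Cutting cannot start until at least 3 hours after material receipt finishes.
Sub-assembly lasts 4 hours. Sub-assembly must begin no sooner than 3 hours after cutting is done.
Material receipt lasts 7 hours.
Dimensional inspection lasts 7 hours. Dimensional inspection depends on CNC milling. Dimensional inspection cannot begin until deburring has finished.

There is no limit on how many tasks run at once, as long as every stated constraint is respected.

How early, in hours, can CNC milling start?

Nothing blocks material receipt, so it runs from hour 0 to hour 7.
Cutting waits on material receipt (finishes hour 7, plus 3-hour gap → hour 10), so it starts at hour 10 and finishes at 10 + 7 = hour 17.
Deburring has to wait for cutting (finishes hour 17, plus 2-hour gap → hour 19); material receipt (finishes hour 7). The latest of these is hour 19, so deburring runs hour 19 to 19 + 6 = hour 25.
CNC milling waits on deburring (finishes hour 25); cutting (finishes hour 17). The latest of these is hour 25, which is the earliest CNC milling can start.

25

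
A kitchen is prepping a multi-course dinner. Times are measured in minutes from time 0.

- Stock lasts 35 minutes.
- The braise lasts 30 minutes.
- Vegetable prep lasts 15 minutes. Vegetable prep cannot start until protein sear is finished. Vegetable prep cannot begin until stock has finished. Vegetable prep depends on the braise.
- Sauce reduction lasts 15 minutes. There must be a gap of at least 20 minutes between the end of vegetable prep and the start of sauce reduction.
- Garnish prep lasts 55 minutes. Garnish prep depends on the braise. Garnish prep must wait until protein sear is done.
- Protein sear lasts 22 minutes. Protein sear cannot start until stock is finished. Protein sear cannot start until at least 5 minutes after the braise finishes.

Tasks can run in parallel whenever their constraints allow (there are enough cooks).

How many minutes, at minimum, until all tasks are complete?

112

The braise has no prerequisites, so it starts at minute 0 and finishes at minute 30.
Nothing blocks stock, so it runs from minute 0 to minute 35.
Protein sear cannot start until stock (finishes minute 35); the braise (finishes minute 30, plus 5-minute gap → minute 35). The controlling bound is minute 35, so protein sear finishes at 35 + 22 = minute 57.
Garnish prep cannot start until the braise (finishes minute 30); protein sear (finishes minute 57). The controlling bound is minute 57, so garnish prep finishes at 57 + 55 = minute 112.
For vegetable prep: protein sear (finishes minute 57); stock (finishes minute 35); the braise (finishes minute 30). Taking the maximum gives a start of minute 57, and it finishes at 57 + 15 = minute 72.
Sauce reduction waits on vegetable prep (finishes minute 72, plus 20-minute gap → minute 92), so it starts at minute 92 and finishes at 92 + 15 = minute 107.
All tasks are finished once the last one completes. Finish times: Stock at 35, The braise at 30, Protein sear at 57, Vegetable prep at 72, Sauce reduction at 107, Garnish prep at 112. The latest is minute 112.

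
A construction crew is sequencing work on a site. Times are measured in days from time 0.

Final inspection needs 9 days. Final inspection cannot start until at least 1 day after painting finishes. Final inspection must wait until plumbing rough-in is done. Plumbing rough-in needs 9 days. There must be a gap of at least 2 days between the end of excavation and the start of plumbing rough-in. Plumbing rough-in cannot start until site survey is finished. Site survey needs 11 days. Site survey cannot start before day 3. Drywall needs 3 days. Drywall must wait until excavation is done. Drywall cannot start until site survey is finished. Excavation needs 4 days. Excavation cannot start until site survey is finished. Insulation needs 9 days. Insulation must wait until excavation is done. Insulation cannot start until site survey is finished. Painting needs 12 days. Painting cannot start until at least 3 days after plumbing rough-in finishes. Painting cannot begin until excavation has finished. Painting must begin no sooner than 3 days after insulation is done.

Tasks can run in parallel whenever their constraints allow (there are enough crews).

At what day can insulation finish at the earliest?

27

Site survey cannot begin until its own release at day 3. It runs from day 3 to 3 + 11 = day 14.
Excavation cannot begin until site survey (finishes day 14). It runs from day 14 to 14 + 4 = day 18.
Insulation needs all of excavation (finishes day 18); site survey (finishes day 14). That puts its earliest start at day 18; it finishes at 18 + 9 = day 27.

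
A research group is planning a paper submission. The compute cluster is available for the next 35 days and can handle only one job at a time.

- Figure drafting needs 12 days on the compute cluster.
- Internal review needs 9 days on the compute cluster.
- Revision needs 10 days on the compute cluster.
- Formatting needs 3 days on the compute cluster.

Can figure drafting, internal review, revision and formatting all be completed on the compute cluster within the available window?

Running back to back, the jobs need 12 + 9 + 10 + 3 = 34 days on the compute cluster.
Since 34 ≤ 35, they fit within the window.

Yes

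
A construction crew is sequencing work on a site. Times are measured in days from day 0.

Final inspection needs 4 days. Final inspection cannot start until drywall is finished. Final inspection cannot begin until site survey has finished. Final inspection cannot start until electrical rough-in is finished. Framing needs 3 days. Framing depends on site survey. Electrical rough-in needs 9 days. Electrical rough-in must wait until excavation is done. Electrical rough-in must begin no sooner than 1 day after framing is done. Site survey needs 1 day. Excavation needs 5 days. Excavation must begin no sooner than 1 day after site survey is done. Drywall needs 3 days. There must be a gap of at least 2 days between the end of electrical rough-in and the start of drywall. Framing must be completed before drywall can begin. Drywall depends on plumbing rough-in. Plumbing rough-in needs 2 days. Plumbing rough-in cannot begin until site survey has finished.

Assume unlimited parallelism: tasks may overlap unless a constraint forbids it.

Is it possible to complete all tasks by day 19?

Nothing blocks site survey, so it runs from day 0 to day 1.
Plumbing rough-in waits on site survey (finishes day 1), so it starts at day 1 and finishes at 1 + 2 = day 3.
Framing waits on site survey (finishes day 1), so it starts at day 1 and finishes at 1 + 3 = day 4.
Excavation cannot begin until site survey (finishes day 1, plus 1-day gap → day 2). It runs from day 2 to 2 + 5 = day 7.
Electrical rough-in needs all of excavation (finishes day 7); framing (finishes day 4, plus 1-day gap → day 5). That puts its earliest start at day 7; it finishes at 7 + 9 = day 16.
Drywall cannot start until electrical rough-in (finishes day 16, plus 2-day gap → day 18); framing (finishes day 4); plumbing rough-in (finishes day 3). The controlling bound is day 18, so drywall finishes at 18 + 3 = day 21.
Final inspection needs all of drywall (finishes day 21); site survey (finishes day 1); electrical rough-in (finishes day 16). That puts its earliest start at day 21; it finishes at 21 + 4 = day 25.
The earliest everything can be done is day 25, which is after the deadline of 19, so it is not possible.

No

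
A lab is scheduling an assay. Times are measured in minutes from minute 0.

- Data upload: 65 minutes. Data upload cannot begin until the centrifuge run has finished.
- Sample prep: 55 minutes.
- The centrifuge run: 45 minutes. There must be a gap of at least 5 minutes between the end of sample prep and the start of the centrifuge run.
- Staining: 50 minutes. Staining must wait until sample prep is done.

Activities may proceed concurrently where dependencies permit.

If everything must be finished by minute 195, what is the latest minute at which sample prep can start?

25

Data upload has no dependents, so it just needs to finish by minute 195. Starting by 195 − 65 = minute 130 achieves that.
The centrifuge run has to be done before data upload (must start by minute 130). That means finishing by minute 130, i.e. starting by 130 − 45 = minute 85.
To finish by minute 195, staining (duration 50) must start no later than minute 145.
Sample prep feeds the centrifuge run (must start by minute 85, minus 5-minute gap → minute 80); staining (must start by minute 145). Taking the minimum, sample prep must finish by minute 80 and start by 80 − 55 = minute 25.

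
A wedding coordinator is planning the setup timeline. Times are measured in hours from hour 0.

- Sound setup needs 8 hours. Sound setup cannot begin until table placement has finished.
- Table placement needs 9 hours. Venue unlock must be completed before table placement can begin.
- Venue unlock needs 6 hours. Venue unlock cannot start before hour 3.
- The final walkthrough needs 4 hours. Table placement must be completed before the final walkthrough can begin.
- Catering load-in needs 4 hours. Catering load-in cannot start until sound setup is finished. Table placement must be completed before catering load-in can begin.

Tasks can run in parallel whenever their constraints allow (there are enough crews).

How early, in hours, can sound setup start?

18

Venue unlock cannot begin until its own release at hour 3. It runs from hour 3 to 3 + 6 = hour 9.
Table placement waits on venue unlock (finishes hour 9), so it starts at hour 9 and finishes at 9 + 9 = hour 18.
Sound setup waits on table placement (finishes hour 18), so the earliest it can start is hour 18.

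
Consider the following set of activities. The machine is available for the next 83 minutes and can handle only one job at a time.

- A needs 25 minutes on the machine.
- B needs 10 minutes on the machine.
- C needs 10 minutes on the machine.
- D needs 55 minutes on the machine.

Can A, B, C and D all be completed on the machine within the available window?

No

Running back to back, the jobs need 25 + 10 + 10 + 55 = 100 minutes on the machine.
Since 100 > 83, they cannot all fit.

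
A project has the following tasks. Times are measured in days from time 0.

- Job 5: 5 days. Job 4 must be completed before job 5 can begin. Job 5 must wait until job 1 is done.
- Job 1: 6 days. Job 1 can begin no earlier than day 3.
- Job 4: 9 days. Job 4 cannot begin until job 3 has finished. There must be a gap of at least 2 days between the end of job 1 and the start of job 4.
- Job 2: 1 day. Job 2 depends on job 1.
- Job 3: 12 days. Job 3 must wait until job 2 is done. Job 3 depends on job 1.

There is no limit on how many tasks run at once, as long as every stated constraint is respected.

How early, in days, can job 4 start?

22

After its own release at day 3, job 1 can start at day 3 and finishes at day 9.
Job 2 waits on job 1 (finishes day 9), so it starts at day 9 and finishes at 9 + 1 = day 10.
Job 3 needs all of job 2 (finishes day 10); job 1 (finishes day 9). That puts its earliest start at day 10; it finishes at 10 + 12 = day 22.
Job 4 waits on job 3 (finishes day 22); job 1 (finishes day 9, plus 2-day gap → day 11). The latest of these is day 22, which is the earliest job 4 can start.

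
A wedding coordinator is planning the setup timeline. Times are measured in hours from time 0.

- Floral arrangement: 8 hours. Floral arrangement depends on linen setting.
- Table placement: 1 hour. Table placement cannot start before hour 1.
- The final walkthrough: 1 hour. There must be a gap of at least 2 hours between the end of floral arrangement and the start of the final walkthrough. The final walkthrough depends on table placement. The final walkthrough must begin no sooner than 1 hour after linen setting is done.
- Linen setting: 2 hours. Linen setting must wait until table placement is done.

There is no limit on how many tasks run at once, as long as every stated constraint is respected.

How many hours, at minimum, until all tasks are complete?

After its own release at hour 1, table placement can start at hour 1 and finishes at hour 2.
Linen setting cannot begin until table placement (finishes hour 2). It runs from hour 2 to 2 + 2 = hour 4.
Floral arrangement waits on linen setting (finishes hour 4), so it starts at hour 4 and finishes at 4 + 8 = hour 12.
The final walkthrough cannot start until floral arrangement (finishes hour 12, plus 2-hour gap → hour 14); table placement (finishes hour 2); linen setting (finishes hour 4, plus 1-hour gap → hour 5). The controlling bound is hour 14, so the final walkthrough finishes at 14 + 1 = hour 15.
All tasks are finished once the last one completes. Finish times: Table placement at 2, Linen setting at 4, Floral arrangement at 12, The final walkthrough at 15. The latest is hour 15.

15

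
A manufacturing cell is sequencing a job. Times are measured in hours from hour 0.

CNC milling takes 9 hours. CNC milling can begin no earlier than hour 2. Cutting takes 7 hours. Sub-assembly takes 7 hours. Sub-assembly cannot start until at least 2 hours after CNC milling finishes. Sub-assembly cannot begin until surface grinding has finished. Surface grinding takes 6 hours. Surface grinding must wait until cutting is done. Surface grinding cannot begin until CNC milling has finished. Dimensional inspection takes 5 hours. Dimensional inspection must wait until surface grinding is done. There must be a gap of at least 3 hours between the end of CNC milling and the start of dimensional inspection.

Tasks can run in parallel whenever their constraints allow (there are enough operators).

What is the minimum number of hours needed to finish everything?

24

CNC milling waits on its own release at hour 2, so it starts at hour 2 and finishes at 2 + 9 = hour 11.
Cutting can start immediately at hour 0; it finishes at hour 7.
Surface grinding has to wait for cutting (finishes hour 7); CNC milling (finishes hour 11). The latest of these is hour 11, so surface grinding runs hour 11 to 11 + 6 = hour 17.
Sub-assembly has to wait for CNC milling (finishes hour 11, plus 2-hour gap → hour 13); surface grinding (finishes hour 17). The latest of these is hour 17, so sub-assembly runs hour 17 to 17 + 7 = hour 24.
Dimensional inspection has to wait for surface grinding (finishes hour 17); CNC milling (finishes hour 11, plus 3-hour gap → hour 14). The latest of these is hour 17, so dimensional inspection runs hour 17 to 17 + 5 = hour 22.
All tasks are finished once the last one completes. Finish times: Cutting at 7, CNC milling at 11, Surface grinding at 17, Dimensional inspection at 22, Sub-assembly at 24. The latest is hour 24.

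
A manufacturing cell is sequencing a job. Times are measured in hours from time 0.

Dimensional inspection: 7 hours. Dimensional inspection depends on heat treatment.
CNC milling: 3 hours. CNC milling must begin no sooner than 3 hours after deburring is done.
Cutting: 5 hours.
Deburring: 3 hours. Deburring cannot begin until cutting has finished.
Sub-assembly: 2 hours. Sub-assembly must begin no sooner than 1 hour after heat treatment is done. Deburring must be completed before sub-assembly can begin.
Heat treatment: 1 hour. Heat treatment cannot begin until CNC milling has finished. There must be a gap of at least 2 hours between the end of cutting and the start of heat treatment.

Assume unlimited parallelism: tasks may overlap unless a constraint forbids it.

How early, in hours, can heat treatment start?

Cutting can start immediately at hour 0; it finishes at hour 5.
After cutting (finishes hour 5), deburring can start at hour 5 and finishes at hour 8.
After deburring (finishes hour 8, plus 3-hour gap → hour 11), CNC milling can start at hour 11 and finishes at hour 14.
Heat treatment waits on CNC milling (finishes hour 14); cutting (finishes hour 5, plus 2-hour gap → hour 7). The latest of these is hour 14, which is the earliest heat treatment can start.

14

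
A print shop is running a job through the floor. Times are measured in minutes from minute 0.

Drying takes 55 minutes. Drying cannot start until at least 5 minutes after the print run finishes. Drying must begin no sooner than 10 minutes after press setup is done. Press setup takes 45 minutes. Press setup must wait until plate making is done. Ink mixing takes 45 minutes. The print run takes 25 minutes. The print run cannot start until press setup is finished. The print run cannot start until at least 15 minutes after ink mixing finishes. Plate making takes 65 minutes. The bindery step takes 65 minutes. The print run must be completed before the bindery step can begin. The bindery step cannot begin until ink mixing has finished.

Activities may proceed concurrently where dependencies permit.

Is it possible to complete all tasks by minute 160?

No

Ink mixing has no prerequisites, so it starts at minute 0 and finishes at minute 45.
Nothing blocks plate making, so it runs from minute 0 to minute 65.
Press setup cannot begin until plate making (finishes minute 65). It runs from minute 65 to 65 + 45 = minute 110.
The print run has to wait for press setup (finishes minute 110); ink mixing (finishes minute 45, plus 15-minute gap → minute 60). The latest of these is minute 110, so the print run runs minute 110 to 110 + 25 = minute 135.
The bindery step has to wait for the print run (finishes minute 135); ink mixing (finishes minute 45). The latest of these is minute 135, so the bindery step runs minute 135 to 135 + 65 = minute 200.
Drying cannot start until the print run (finishes minute 135, plus 5-minute gap → minute 140); press setup (finishes minute 110, plus 10-minute gap → minute 120). The controlling bound is minute 140, so drying finishes at 140 + 55 = minute 195.
The earliest everything can be done is minute 200, which is after the deadline of 160, so it is not possible.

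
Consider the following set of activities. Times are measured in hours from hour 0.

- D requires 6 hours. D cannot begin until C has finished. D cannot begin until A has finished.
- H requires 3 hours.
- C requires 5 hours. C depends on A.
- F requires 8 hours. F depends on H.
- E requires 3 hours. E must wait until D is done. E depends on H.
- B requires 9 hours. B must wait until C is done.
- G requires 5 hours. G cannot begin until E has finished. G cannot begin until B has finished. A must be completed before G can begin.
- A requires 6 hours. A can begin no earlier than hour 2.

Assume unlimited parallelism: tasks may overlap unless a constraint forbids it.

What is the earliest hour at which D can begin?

A waits on its own release at hour 2, so it starts at hour 2 and finishes at 2 + 6 = hour 8.
C waits on A (finishes hour 8), so it starts at hour 8 and finishes at 8 + 5 = hour 13.
D waits on C (finishes hour 13); A (finishes hour 8). The latest of these is hour 13, which is the earliest D can start.

13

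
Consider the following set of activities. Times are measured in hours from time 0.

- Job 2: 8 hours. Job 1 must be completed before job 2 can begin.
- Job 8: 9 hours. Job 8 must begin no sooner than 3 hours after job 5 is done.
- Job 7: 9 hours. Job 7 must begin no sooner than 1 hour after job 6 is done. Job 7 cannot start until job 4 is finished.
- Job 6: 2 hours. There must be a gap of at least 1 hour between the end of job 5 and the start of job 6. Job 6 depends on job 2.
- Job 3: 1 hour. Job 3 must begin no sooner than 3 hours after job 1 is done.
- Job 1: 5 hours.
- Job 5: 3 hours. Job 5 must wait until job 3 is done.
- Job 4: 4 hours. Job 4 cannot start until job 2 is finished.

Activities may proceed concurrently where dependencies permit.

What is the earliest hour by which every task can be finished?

26

Job 1 can start immediately at hour 0; it finishes at hour 5.
After job 1 (finishes hour 5, plus 3-hour gap → hour 8), job 3 can start at hour 8 and finishes at hour 9.
Job 5 cannot begin until job 3 (finishes hour 9). It runs from hour 9 to 9 + 3 = hour 12.
Job 8 cannot begin until job 5 (finishes hour 12, plus 3-hour gap → hour 15). It runs from hour 15 to 15 + 9 = hour 24.
After job 1 (finishes hour 5), job 2 can start at hour 5 and finishes at hour 13.
Job 6 needs all of job 5 (finishes hour 12, plus 1-hour gap → hour 13); job 2 (finishes hour 13). That puts its earliest start at hour 13; it finishes at 13 + 2 = hour 15.
Job 4 waits on job 2 (finishes hour 13), so it starts at hour 13 and finishes at 13 + 4 = hour 17.
Job 7 has to wait for job 6 (finishes hour 15, plus 1-hour gap → hour 16); job 4 (finishes hour 17). The latest of these is hour 17, so job 7 runs hour 17 to 17 + 9 = hour 26.
All tasks are finished once the last one completes. Finish times: Job 1 at 5, Job 2 at 13, Job 3 at 9, Job 4 at 17, Job 5 at 12, Job 6 at 15, Job 7 at 26, Job 8 at 24. The latest is hour 26.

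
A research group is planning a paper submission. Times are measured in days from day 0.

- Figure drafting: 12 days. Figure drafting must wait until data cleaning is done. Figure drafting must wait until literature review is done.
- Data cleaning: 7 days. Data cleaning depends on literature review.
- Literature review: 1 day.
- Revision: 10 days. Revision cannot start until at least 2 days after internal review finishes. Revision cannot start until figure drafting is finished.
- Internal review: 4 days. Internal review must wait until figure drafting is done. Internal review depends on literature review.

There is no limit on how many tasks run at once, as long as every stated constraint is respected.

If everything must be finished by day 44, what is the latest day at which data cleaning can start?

Revision has no dependents, so it just needs to finish by day 44. Starting by 44 − 10 = day 34 achieves that.
Internal review must finish before revision (must start by day 34, minus 2-day gap → day 32). With a 4-day duration, internal review must start by 32 − 4 = day 28.
For figure drafting: internal review (must start by day 28); revision (must start by day 34). The most restrictive is day 28; with a 12-day duration, figure drafting must start by day 16.
Data cleaning feeds into figure drafting (must start by day 16); so data cleaning must finish by day 16 and therefore start by day 9.

9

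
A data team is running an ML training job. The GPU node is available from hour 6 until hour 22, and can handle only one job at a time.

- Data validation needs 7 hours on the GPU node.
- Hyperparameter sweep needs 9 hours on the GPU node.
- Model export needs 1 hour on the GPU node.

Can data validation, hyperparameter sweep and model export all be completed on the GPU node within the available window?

The GPU node window is 22 − 6 = 16 hours.
Running back to back, the jobs need 7 + 9 + 1 = 17 hours on the GPU node.
Since 17 > 16, they cannot all fit.

No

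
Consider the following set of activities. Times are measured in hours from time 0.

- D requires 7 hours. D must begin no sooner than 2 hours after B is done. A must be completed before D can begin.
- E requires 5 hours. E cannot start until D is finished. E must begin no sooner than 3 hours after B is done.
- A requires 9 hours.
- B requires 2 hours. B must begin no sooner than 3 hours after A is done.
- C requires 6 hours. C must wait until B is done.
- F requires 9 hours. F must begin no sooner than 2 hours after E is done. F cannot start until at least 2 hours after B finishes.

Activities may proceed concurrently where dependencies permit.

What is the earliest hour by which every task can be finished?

39

Nothing blocks A, so it runs from hour 0 to hour 9.
After A (finishes hour 9, plus 3-hour gap → hour 12), B can start at hour 12 and finishes at hour 14.
D cannot start until B (finishes hour 14, plus 2-hour gap → hour 16); A (finishes hour 9). The controlling bound is hour 16, so D finishes at 16 + 7 = hour 23.
E cannot start until D (finishes hour 23); B (finishes hour 14, plus 3-hour gap → hour 17). The controlling bound is hour 23, so E finishes at 23 + 5 = hour 28.
F cannot start until E (finishes hour 28, plus 2-hour gap → hour 30); B (finishes hour 14, plus 2-hour gap → hour 16). The controlling bound is hour 30, so F finishes at 30 + 9 = hour 39.
After B (finishes hour 14), C can start at hour 14 and finishes at hour 20.
All tasks are finished once the last one completes. Finish times: A at 9, B at 14, C at 20, D at 23, E at 28, F at 39. The latest is hour 39.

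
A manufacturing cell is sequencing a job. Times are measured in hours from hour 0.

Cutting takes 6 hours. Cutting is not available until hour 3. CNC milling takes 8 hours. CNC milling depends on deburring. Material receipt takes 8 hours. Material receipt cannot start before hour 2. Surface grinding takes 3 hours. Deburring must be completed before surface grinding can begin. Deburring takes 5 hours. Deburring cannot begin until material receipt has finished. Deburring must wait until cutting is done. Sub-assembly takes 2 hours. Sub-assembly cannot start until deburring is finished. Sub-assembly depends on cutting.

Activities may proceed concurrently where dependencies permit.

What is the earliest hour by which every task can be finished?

23

Cutting waits on its own release at hour 3, so it starts at hour 3 and finishes at 3 + 6 = hour 9.
Material receipt waits on its own release at hour 2, so it starts at hour 2 and finishes at 2 + 8 = hour 10.
For deburring: material receipt (finishes hour 10); cutting (finishes hour 9). Taking the maximum gives a start of hour 10, and it finishes at 10 + 5 = hour 15.
Sub-assembly needs all of deburring (finishes hour 15); cutting (finishes hour 9). That puts its earliest start at hour 15; it finishes at 15 + 2 = hour 17.
Surface grinding cannot begin until deburring (finishes hour 15). It runs from hour 15 to 15 + 3 = hour 18.
After deburring (finishes hour 15), CNC milling can start at hour 15 and finishes at hour 23.
All tasks are finished once the last one completes. Finish times: Material receipt at 10, Cutting at 9, Deburring at 15, CNC milling at 23, Surface grinding at 18, Sub-assembly at 17. The latest is hour 23.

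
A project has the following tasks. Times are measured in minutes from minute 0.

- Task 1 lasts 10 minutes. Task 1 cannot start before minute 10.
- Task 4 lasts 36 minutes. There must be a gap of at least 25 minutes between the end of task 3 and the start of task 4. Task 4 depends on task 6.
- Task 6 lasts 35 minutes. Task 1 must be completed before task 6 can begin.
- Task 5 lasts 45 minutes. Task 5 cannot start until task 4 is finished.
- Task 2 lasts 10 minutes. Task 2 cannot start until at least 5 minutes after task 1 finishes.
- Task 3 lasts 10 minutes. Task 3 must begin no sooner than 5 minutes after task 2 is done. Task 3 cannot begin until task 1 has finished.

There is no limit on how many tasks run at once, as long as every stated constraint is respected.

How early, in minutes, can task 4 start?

Task 1 waits on its own release at minute 10, so it starts at minute 10 and finishes at 10 + 10 = minute 20.
Task 6 waits on task 1 (finishes minute 20), so it starts at minute 20 and finishes at 20 + 35 = minute 55.
After task 1 (finishes minute 20, plus 5-minute gap → minute 25), task 2 can start at minute 25 and finishes at minute 35.
Task 3 has to wait for task 2 (finishes minute 35, plus 5-minute gap → minute 40); task 1 (finishes minute 20). The latest of these is minute 40, so task 3 runs minute 40 to 40 + 10 = minute 50.
Task 4 waits on task 3 (finishes minute 50, plus 25-minute gap → minute 75); task 6 (finishes minute 55). The latest of these is minute 75, which is the earliest task 4 can start.

75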